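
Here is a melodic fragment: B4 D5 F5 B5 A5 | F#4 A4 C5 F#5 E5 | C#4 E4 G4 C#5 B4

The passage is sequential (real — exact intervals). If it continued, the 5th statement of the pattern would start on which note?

D#3

Taking 5-note groups, the heads are B4, F#4, C#4: the pattern moves down a 4th.
Extending the heads down a 4th: G#3 → D#3.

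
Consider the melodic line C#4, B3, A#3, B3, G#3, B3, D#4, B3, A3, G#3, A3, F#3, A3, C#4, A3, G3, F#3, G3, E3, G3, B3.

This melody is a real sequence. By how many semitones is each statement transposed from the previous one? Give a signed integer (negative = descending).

-2

Taking 7-note groups, the heads are C#4, B3, A3: the pattern moves down a 2nd.
Counting half-steps from C#4 to B3: -2.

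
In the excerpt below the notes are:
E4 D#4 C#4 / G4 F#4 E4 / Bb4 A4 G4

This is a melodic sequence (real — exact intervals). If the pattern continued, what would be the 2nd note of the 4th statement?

C5

The unit is 3 notes. Position-2 pitches of the 3 shown cells: D#4, F#4, A4.
From A4, up a 3rd gives C5.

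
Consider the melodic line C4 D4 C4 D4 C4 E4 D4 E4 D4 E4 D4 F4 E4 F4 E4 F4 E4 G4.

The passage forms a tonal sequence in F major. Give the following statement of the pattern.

F4 G4 F4 G4 F4 A4

With a 6-note motive the entries are C4, D4, E4, each up a 2nd from the previous.
So cell 4 is F4 G4 F4 G4 F4 A4.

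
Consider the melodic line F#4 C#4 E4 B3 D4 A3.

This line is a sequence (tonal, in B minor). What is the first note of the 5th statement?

B3

The 2-note cells begin on F#4, E4, D4 — each down a 2nd from the last.
Extending the heads down a 2nd: C#4 → B3.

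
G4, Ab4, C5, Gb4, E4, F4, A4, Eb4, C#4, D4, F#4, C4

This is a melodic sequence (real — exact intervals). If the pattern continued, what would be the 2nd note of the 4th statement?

B3

Grouping in 4s, the 2nd note of each cell is Ab4, F4, D4.
From D4, down a 3rd gives B3.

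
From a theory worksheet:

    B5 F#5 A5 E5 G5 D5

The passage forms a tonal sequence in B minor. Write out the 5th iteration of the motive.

Taking 2-note groups, the heads are B5, A5, G5: the pattern moves down a 2nd.
Continuing the starts: F#5 → E5.
So cell 5 is E5 B4.

E5 B4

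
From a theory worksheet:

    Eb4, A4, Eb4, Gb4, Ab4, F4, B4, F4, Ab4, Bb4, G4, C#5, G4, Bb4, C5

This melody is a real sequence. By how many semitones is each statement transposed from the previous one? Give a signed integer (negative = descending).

The 5-note cells begin on Eb4, F4, G4 — each up a 2nd from the last.
Eb4→F4 is 65 − 63 = 2 semitones.

2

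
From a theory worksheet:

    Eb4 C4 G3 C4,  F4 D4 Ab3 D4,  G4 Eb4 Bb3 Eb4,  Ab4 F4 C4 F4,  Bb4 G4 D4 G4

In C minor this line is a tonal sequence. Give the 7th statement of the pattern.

The 4-note cells begin on Eb4, F4, G4, Ab4, Bb4 — each up a 2nd from the last.
Extending up a 2nd: C5 → D5.
From D5 the diatonic shape gives D5 Bb4 F4 Bb4.

D5 Bb4 F4 Bb4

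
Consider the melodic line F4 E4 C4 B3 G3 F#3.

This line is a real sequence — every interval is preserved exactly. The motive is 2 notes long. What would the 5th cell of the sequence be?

A2 G#2

The 2-note cells begin on F4, C4, G3 — each down a 4th from the last.
Continuing the starts: D3 → A2.
So cell 5 is A2 G#2.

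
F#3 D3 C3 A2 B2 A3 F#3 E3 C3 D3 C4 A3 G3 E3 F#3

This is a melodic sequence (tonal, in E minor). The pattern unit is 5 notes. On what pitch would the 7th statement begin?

With a 5-note motive the entries are F#3, A3, C4, each up a 3rd from the previous.
Extending the heads up a 3rd: E4 → G4 → B4 → D5.

D5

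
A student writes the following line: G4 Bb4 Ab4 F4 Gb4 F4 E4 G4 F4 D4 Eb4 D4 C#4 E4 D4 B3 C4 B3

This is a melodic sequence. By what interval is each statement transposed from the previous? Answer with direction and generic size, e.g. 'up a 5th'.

With a 6-note motive the entries are G4, E4, C#4, each down a 3rd from the previous.
G4 to E4 is down a 3rd.

down a 3rd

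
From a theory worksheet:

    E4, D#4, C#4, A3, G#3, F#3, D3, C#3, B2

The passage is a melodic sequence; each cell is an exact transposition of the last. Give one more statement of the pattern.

G2 F#2 E2

With a 3-note motive the entries are E4, A3, D3, each down a 5th from the previous.
So cell 4 is G2 F#2 E2.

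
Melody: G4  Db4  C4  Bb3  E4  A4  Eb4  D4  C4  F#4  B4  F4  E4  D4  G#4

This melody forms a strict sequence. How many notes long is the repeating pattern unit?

Try groups of 5 (3 cells in 15 notes):
G4 Db4 C4 Bb3 E4 | A4 Eb4 D4 C4 F#4 | B4 F4 E4 D4 G#4
That's a consistent up a 2nd shift per cell, and no other grouping gives one.

5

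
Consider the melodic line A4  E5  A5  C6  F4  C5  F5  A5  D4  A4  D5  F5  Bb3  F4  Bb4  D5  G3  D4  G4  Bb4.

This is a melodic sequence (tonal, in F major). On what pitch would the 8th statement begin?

With a 4-note motive the entries are A4, F4, D4, Bb3, G3, each down a 3rd from the previous.
Continuing: E3 → C3 → A2. Statement 8 starts on A2.

A2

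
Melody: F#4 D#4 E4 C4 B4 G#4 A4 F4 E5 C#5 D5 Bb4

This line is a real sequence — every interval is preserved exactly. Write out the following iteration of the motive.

Taking 4-note groups, the heads are F#4, B4, E5: the pattern moves up a 4th.
Statement 4 starts on A5 and keeps the same exact contour: A5 F#5 G5 Eb5.

A5 F#5 G5 Eb5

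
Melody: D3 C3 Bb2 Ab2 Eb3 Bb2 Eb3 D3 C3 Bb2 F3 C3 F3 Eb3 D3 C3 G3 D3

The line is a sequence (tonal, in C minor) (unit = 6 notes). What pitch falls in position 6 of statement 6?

G3

Grouping in 6s, the 6th note of each cell is Bb2, C3, D3.
Each moves up a 2nd. Continuing: Eb3 → F3 → G3.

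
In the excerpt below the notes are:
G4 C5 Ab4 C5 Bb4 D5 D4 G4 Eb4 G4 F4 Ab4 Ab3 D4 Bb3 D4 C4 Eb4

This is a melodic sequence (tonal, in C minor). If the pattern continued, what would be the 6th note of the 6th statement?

C3

With 6-note cells, note 6 of each statement runs D5, Ab4, Eb4.
Carrying that down a 4th forward: Bb3 → F3 → C3.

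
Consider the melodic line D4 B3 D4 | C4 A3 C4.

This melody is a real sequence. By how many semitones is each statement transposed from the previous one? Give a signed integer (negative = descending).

The 3-note cells begin on D4, C4 — each down a 2nd from the last.
D4 to C4 spans -2 semitones.

-2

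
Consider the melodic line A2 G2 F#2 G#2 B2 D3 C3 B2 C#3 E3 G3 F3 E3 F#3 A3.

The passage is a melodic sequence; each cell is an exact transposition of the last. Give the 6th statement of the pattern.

Bb4 Ab4 G4 A4 C5

The 5-note cells begin on A2, D3, G3 — each up a 4th from the last.
Continuing the starts: C4 → F4 → Bb4.
Statement 6 starts on Bb4 and keeps the same exact contour: Bb4 Ab4 G4 A4 C5.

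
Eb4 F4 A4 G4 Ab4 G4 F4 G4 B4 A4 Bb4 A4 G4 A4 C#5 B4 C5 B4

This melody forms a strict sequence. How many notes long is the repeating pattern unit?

18 notes total. Splitting into 3 groups of 6:
Eb4 F4 A4 G4 Ab4 G4 | F4 G4 B4 A4 Bb4 A4 | G4 A4 C#5 B4 C5 B4
Every group is a transposition up a 2nd of the one before; no shorter unit works.

6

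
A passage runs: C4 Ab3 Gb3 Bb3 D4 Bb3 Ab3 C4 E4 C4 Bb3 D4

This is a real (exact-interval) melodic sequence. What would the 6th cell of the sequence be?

A#4 F#4 E4 G#4

Taking 4-note groups, the heads are C4, D4, E4: the pattern moves up a 2nd.
Continuing the starts: F#4 → G#4 → A#4.
So cell 6 is A#4 F#4 E4 G#4.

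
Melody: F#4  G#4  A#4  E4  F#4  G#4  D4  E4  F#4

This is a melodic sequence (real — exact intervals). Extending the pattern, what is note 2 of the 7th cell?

The unit is 3 notes. Position-2 pitches of the 3 shown cells: G#4, F#4, E4.
Carrying that down a 2nd forward: D4 → C4 → Bb3 → Ab3.

Ab3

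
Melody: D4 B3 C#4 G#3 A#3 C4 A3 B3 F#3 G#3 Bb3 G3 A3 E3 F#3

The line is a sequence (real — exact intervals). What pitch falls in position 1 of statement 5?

Grouping in 5s, the 1st note of each cell is D4, C4, Bb3.
Extending down a 2nd: Ab3 → Gb3.

Gb3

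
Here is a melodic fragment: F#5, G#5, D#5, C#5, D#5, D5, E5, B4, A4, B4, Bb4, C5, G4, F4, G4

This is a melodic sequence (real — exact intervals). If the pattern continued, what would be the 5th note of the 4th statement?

Eb4

The unit is 5 notes. Position-5 pitches of the 3 shown cells: D#5, B4, G4.
Each moves down a 3rd; the next is Eb4.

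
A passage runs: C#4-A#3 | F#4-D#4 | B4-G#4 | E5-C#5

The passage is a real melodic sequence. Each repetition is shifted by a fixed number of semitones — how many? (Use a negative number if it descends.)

Unit = 2 notes; the statements start on C#4, F#4, B4, E5, moving up a 4th each time.
C#4→F#4 is 66 − 61 = 5 semitones.

5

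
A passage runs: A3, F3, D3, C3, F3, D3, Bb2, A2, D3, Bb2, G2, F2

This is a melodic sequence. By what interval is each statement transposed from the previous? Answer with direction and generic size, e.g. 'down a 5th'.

down a 3rd

The 4-note cells begin on A3, F3, D3 — each down a 3rd from the last.
From A3 to F3: down a 3rd.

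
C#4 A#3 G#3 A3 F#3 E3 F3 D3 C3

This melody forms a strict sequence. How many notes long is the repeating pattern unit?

3

Try groups of 3 (3 cells in 9 notes):
C#4 A#3 G#3 | A3 F#3 E3 | F3 D3 C3
Every group is a transposition down a 3rd of the one before; no shorter unit works.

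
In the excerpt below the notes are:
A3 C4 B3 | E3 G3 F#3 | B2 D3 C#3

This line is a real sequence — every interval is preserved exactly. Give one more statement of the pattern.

F#2 A2 G#2

Unit = 3 notes; the statements start on A3, E3, B2, moving down a 4th each time.
From F#2 the exact shape gives F#2 A2 G#2.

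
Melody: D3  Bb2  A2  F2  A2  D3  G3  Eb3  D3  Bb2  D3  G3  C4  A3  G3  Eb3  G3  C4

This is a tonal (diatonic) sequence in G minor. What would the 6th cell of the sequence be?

Eb5 C5 Bb4 G4 Bb4 Eb5

Unit = 6 notes; the statements start on D3, G3, C4, moving up a 4th each time.
Continuing the starts: F4 → Bb4 → Eb5.
From Eb5 the diatonic shape gives Eb5 C5 Bb4 G4 Bb4 Eb5.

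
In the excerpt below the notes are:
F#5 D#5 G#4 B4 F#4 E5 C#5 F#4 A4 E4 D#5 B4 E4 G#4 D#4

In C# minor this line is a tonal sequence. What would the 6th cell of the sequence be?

Taking 5-note groups, the heads are F#5, E5, D#5: the pattern moves down a 2nd.
Carrying on: C#5 → B4 → A4.
From A4 the diatonic shape gives A4 F#4 B3 D#4 A3.

A4 F#4 B3 D#4 A3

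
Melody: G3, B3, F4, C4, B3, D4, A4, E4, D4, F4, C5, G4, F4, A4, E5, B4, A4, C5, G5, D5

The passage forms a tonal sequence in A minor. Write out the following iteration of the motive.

Unit = 4 notes; the statements start on G3, B3, D4, F4, A4, moving up a 3rd each time.
From C5 the diatonic shape gives C5 E5 B5 F5.

C5 E5 B5 F5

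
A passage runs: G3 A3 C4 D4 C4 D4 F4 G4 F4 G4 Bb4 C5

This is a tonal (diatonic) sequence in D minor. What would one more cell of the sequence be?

Unit = 4 notes; the statements start on G3, C4, F4, moving up a 4th each time.
Statement 4 starts on Bb4 and keeps the same diatonic contour: Bb4 C5 E5 F5.

Bb4 C5 E5 F5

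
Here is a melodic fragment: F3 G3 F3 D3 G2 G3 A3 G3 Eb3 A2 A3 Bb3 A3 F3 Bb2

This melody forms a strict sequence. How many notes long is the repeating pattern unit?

5

There are 15 notes; a 5-note unit gives 3 cells:
F3 G3 F3 D3 G2 | G3 A3 G3 Eb3 A2 | A3 Bb3 A3 F3 Bb2
That's a consistent up a 2nd shift per cell, and no other grouping gives one.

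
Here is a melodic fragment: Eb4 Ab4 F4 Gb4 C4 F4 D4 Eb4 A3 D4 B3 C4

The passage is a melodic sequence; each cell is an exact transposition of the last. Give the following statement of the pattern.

With a 4-note motive the entries are Eb4, C4, A3, each down a 3rd from the previous.
Statement 4 starts on F#3 and keeps the same exact contour: F#3 B3 G#3 A3.

F#3 B3 G#3 A3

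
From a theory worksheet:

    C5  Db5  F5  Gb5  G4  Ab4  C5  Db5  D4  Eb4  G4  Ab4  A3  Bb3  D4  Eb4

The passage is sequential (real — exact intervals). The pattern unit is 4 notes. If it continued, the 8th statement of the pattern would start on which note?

C#2

Unit = 4 notes; the statements start on C5, G4, D4, A3, moving down a 4th each time.
Continuing: E3 → B2 → F#2 → C#2. Statement 8 starts on C#2.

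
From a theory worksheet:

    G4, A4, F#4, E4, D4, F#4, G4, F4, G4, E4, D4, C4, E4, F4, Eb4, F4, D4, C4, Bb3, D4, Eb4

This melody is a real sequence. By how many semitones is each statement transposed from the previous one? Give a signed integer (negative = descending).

-2

The 7-note cells begin on G4, F4, Eb4 — each down a 2nd from the last.
Counting half-steps from G4 to F4: -2.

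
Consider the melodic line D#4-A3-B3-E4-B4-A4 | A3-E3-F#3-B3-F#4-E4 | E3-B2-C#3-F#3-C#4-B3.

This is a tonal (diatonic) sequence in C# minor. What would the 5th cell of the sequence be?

The 6-note cells begin on D#4, A3, E3 — each down a 4th from the last.
Carrying on: B2 → F#2.
Statement 5 starts on F#2 and keeps the same diatonic contour: F#2 C#2 D#2 G#2 D#3 C#3.

F#2 C#2 D#2 G#2 D#3 C#3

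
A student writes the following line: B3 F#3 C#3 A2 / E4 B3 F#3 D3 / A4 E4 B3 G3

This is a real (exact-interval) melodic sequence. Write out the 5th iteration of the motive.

With a 4-note motive the entries are B3, E4, A4, each up a 4th from the previous.
Carrying on: D5 → G5.
Statement 5 starts on G5 and keeps the same exact contour: G5 D5 A4 F4.

G5 D5 A4 F4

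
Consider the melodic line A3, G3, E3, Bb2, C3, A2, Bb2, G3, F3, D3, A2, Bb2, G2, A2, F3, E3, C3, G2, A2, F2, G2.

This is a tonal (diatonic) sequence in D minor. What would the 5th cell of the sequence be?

D3 C3 A2 E2 F2 D2 E2

Taking 7-note groups, the heads are A3, G3, F3: the pattern moves down a 2nd.
Extending down a 2nd: E3 → D3.
So cell 5 is D3 C3 A2 E2 F2 D2 E2.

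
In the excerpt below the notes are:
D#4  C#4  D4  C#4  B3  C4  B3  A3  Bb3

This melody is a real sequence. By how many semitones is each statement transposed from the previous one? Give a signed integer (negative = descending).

Unit = 3 notes; the statements start on D#4, C#4, B3, moving down a 2nd each time.
D#4→C#4 is 61 − 63 = -2 semitones.

-2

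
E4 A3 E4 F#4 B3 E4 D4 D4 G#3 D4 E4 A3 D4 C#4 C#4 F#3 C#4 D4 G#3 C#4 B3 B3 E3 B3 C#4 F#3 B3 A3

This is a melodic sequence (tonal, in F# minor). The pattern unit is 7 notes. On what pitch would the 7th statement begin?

With a 7-note motive the entries are E4, D4, C#4, B3, each down a 2nd from the previous.
Extending the heads down a 2nd: A3 → G#3 → F#3.

F#3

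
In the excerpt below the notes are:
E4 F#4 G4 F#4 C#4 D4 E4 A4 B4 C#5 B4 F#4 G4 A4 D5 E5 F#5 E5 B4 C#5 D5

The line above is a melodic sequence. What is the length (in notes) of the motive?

There are 21 notes; a 7-note unit gives 3 cells:
E4 F#4 G4 F#4 C#4 D4 E4 | A4 B4 C#5 B4 F#4 G4 A4 | D5 E5 F#5 E5 B4 C#5 D5
That's a consistent up a 4th shift per cell, and no other grouping gives one.

7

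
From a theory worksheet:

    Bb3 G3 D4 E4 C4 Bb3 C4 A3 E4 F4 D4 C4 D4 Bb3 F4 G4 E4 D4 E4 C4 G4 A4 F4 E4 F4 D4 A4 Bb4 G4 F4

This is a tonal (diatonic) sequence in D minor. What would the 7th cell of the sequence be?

With a 6-note motive the entries are Bb3, C4, D4, E4, F4, each up a 2nd from the previous.
Extending up a 2nd: G4 → A4.
From A4 the diatonic shape gives A4 F4 C5 D5 Bb4 A4.

A4 F4 C5 D5 Bb4 A4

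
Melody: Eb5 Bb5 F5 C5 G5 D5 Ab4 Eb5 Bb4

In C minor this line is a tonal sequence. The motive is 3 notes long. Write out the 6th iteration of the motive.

Unit = 3 notes; the statements start on Eb5, C5, Ab4, moving down a 3rd each time.
Continuing the starts: F4 → D4 → Bb3.
So cell 6 is Bb3 F4 C4.

Bb3 F4 C4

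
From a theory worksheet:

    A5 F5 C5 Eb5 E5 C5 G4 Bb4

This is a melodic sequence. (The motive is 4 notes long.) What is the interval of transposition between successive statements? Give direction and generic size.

down a 4th

Taking 4-note groups, the heads are A5, E5: the pattern moves down a 4th.
A5 to E5 is down a 4th.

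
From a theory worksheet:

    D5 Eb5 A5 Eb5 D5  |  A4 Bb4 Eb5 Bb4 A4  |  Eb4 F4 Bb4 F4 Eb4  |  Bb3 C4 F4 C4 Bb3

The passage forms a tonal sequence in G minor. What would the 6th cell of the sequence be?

C3 D3 G3 D3 C3

Taking 5-note groups, the heads are D5, A4, Eb4, Bb3: the pattern moves down a 4th.
Extending down a 4th: F3 → C3.
Statement 6 starts on C3 and keeps the same diatonic contour: C3 D3 G3 D3 C3.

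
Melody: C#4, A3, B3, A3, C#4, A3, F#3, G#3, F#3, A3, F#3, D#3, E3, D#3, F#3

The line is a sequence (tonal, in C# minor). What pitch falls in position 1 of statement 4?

D#3

With 5-note cells, note 1 of each statement runs C#4, A3, F#3.
Each moves down a 3rd; the next is D#3.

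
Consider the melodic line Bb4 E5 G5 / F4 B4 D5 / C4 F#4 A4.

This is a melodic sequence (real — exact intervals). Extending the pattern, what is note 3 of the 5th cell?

B3

Grouping in 3s, the 3rd note of each cell is G5, D5, A4.
Extending down a 4th: E4 → B3.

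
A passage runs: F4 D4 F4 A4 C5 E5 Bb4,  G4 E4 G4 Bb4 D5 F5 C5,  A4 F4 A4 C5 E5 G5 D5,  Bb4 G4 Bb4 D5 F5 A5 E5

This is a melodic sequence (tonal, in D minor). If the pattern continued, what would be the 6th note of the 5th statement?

Bb5

With 7-note cells, note 6 of each statement runs E5, F5, G5, A5.
Each moves up a 2nd; the next is Bb5.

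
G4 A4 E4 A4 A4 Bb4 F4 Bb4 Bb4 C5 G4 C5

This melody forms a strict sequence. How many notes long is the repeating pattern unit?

12 notes total. Splitting into 3 groups of 4:
G4 A4 E4 A4 | A4 Bb4 F4 Bb4 | Bb4 C5 G4 C5
That's a consistent up a 2nd shift per cell, and no other grouping gives one.

4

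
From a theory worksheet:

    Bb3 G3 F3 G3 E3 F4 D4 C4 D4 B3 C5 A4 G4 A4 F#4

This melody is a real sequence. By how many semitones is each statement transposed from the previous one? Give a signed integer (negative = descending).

7

The 5-note cells begin on Bb3, F4, C5 — each up a 5th from the last.
Counting half-steps from Bb3 to F4: 7.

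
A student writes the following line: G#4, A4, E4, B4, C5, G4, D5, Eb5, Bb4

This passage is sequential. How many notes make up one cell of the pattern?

There are 9 notes; a 3-note unit gives 3 cells:
G#4 A4 E4 | B4 C5 G4 | D5 Eb5 Bb4
Each cell is the previous one up a 3rd — so the unit is 3 notes.

3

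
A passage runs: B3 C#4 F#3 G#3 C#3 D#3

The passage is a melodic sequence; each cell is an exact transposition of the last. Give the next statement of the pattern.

Unit = 2 notes; the statements start on B3, F#3, C#3, moving down a 4th each time.
From G#2 the exact shape gives G#2 A#2.

G#2 A#2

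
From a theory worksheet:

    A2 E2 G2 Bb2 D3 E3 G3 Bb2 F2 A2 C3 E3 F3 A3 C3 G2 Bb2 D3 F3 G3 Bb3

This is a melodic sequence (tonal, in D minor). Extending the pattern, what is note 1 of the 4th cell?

D3

With 7-note cells, note 1 of each statement runs A2, Bb2, C3.
Each moves up a 2nd; the next is D3.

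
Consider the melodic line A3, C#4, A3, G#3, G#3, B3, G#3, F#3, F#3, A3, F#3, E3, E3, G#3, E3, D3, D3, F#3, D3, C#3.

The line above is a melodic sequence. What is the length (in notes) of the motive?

20 notes total. Splitting into 5 groups of 4:
A3 C#4 A3 G#3 | G#3 B3 G#3 F#3 | F#3 A3 F#3 E3 | E3 G#3 E3 D3 | D3 F#3 D3 C#3
Each cell is the previous one down a 2nd — so the unit is 4 notes.

4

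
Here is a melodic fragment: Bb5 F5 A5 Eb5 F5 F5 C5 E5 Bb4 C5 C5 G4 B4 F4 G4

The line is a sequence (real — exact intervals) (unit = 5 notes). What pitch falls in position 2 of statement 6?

The unit is 5 notes. Position-2 pitches of the 3 shown cells: F5, C5, G4.
Carrying that down a 4th forward: D4 → A3 → E3.

E3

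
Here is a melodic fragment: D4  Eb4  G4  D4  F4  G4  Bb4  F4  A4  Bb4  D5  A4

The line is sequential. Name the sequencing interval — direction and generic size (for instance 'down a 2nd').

up a 3rd

With a 4-note motive the entries are D4, F4, A4, each up a 3rd from the previous.
D4 to F4 is up a 3rd.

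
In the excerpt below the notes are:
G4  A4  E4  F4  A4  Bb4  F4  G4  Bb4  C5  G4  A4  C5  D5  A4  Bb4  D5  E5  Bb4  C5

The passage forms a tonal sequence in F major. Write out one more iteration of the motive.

The 4-note cells begin on G4, A4, Bb4, C5, D5 — each up a 2nd from the last.
Statement 6 starts on E5 and keeps the same diatonic contour: E5 F5 C5 D5.

E5 F5 C5 D5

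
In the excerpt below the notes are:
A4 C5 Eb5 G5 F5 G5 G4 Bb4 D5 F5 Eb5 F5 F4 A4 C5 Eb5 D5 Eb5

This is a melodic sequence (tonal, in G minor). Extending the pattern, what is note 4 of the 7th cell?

Grouping in 6s, the 4th note of each cell is G5, F5, Eb5.
Extending down a 2nd: D5 → C5 → Bb4 → A4.

A4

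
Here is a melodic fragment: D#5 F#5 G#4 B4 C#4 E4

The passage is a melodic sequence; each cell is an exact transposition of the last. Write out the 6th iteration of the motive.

E2 G2

The 2-note cells begin on D#5, G#4, C#4 — each down a 5th from the last.
Continuing the starts: F#3 → B2 → E2.
From E2 the exact shape gives E2 G2.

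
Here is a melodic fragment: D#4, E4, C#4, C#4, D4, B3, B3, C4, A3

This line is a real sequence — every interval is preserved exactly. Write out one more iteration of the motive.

With a 3-note motive the entries are D#4, C#4, B3, each down a 2nd from the previous.
So cell 4 is A3 Bb3 G3.

A3 Bb3 G3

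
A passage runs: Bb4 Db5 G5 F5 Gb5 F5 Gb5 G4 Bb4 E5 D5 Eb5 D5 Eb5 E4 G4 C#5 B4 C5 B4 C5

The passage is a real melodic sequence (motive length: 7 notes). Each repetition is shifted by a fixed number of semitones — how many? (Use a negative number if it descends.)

Taking 7-note groups, the heads are Bb4, G4, E4: the pattern moves down a 3rd.
Bb4→G4 is 67 − 70 = -3 semitones.

-3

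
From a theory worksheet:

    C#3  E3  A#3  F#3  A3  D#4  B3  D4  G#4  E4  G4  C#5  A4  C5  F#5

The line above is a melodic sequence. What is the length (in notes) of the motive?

3

15 notes total. Splitting into 5 groups of 3:
C#3 E3 A#3 | F#3 A3 D#4 | B3 D4 G#4 | E4 G4 C#5 | A4 C5 F#5
Each cell is the previous one up a 4th — so the unit is 3 notes.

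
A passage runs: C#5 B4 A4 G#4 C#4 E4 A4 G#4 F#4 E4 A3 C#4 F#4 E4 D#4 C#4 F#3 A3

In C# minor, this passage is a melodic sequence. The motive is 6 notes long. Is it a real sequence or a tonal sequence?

Every note is diatonic to C# minor.
Cell 1 has -2 semitones from note 1 to 2, but cell 2 has -1 — the interval quality changes while the contour stays the same, which is the hallmark of a tonal sequence.

tonal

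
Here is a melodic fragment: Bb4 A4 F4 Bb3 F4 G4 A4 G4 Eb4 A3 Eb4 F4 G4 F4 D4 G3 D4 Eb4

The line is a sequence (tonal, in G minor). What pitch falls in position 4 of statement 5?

With 6-note cells, note 4 of each statement runs Bb3, A3, G3.
Extending down a 2nd: F3 → Eb3.

Eb3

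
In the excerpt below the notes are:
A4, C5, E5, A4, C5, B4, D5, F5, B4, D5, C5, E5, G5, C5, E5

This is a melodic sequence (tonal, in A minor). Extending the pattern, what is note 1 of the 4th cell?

D5

Grouping in 5s, the 1st note of each cell is A4, B4, C5.
Each moves up a 2nd; the next is D5.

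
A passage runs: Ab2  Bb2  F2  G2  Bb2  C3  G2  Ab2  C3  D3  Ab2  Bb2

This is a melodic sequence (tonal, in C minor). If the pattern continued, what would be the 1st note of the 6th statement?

With 4-note cells, note 1 of each statement runs Ab2, Bb2, C3.
Each moves up a 2nd. Continuing: D3 → Eb3 → F3.

F3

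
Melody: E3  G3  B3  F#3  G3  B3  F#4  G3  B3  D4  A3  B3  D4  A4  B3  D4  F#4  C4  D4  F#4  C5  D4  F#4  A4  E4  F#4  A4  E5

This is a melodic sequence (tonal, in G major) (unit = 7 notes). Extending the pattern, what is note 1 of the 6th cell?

A4

Grouping in 7s, the 1st note of each cell is E3, G3, B3, D4.
Each moves up a 3rd. Continuing: F#4 → A4.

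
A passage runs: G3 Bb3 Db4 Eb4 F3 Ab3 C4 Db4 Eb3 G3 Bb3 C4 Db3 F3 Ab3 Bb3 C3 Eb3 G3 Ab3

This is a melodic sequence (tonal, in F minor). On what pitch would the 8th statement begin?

Taking 4-note groups, the heads are G3, F3, Eb3, Db3, C3: the pattern moves down a 2nd.
Extending the heads down a 2nd: Bb2 → Ab2 → G2.

G2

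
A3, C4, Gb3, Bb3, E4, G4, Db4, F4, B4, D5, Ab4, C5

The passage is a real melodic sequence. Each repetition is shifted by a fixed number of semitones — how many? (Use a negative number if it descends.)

Taking 4-note groups, the heads are A3, E4, B4: the pattern moves up a 5th.
A3→E4 is 64 − 57 = 7 semitones.

7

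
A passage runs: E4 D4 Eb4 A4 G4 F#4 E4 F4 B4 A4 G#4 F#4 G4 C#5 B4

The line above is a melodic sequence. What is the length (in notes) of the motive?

There are 15 notes; a 5-note unit gives 3 cells:
E4 D4 Eb4 A4 G4 | F#4 E4 F4 B4 A4 | G#4 F#4 G4 C#5 B4
Every group is a transposition up a 2nd of the one before; no shorter unit works.

5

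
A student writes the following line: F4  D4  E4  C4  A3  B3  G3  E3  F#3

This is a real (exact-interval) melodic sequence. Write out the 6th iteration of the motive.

E2 C#2 D#2

Taking 3-note groups, the heads are F4, C4, G3: the pattern moves down a 4th.
Extending down a 4th: D3 → A2 → E2.
So cell 6 is E2 C#2 D#2.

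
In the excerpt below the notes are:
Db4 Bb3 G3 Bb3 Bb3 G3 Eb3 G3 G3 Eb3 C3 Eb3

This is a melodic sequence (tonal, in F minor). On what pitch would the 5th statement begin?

Taking 4-note groups, the heads are Db4, Bb3, G3: the pattern moves down a 3rd.
Extending the heads down a 3rd: Eb3 → C3.

C3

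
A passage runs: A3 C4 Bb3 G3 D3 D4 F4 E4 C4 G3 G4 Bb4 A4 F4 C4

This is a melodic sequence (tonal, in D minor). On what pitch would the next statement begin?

Taking 5-note groups, the heads are A3, D4, G4: the pattern moves up a 4th.
The next head, up a 4th from G4, is C5.

C5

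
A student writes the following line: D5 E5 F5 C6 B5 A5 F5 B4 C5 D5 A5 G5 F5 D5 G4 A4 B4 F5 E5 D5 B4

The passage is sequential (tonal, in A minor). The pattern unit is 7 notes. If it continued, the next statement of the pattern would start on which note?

E4

Unit = 7 notes; the statements start on D5, B4, G4, moving down a 3rd each time.
The next head, down a 3rd from G4, is E4.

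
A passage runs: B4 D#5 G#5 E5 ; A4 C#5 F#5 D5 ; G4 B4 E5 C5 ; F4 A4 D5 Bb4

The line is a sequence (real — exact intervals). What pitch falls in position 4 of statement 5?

Ab4

With 4-note cells, note 4 of each statement runs E5, D5, C5, Bb4.
From Bb4, down a 2nd gives Ab4.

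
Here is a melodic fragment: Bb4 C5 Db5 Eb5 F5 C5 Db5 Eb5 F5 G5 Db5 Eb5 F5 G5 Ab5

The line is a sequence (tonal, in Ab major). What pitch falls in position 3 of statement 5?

Grouping in 5s, the 3rd note of each cell is Db5, Eb5, F5.
Each moves up a 2nd. Continuing: G5 → Ab5.

Ab5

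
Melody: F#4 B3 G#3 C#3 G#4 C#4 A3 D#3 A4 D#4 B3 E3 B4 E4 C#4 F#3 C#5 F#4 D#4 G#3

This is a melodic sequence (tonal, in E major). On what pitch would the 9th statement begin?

Unit = 4 notes; the statements start on F#4, G#4, A4, B4, C#5, moving up a 2nd each time.
Extending the heads up a 2nd: D#5 → E5 → F#5 → G#5.

G#5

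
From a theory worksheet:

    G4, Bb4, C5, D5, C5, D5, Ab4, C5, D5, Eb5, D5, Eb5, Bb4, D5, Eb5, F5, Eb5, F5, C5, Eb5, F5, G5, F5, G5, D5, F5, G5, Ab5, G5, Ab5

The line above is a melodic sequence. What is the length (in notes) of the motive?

6

Try groups of 6 (5 cells in 30 notes):
G4 Bb4 C5 D5 C5 D5 | Ab4 C5 D5 Eb5 D5 Eb5 | Bb4 D5 Eb5 F5 Eb5 F5 | C5 Eb5 F5 G5 F5 G5 | D5 F5 G5 Ab5 G5 Ab5
Each cell is the previous one up a 2nd — so the unit is 6 notes.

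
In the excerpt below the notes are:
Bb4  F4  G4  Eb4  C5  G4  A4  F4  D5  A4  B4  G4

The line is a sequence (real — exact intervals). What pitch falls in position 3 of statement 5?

D#5

The unit is 4 notes. Position-3 pitches of the 3 shown cells: G4, A4, B4.
Extending up a 2nd: C#5 → D#5.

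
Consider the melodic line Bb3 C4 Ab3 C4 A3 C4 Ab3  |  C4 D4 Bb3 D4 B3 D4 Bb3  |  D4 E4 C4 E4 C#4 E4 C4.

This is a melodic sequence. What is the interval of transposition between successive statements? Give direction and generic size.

up a 2nd

Unit = 7 notes; the statements start on Bb3, C4, D4, moving up a 2nd each time.
From Bb3 to C4: up a 2nd.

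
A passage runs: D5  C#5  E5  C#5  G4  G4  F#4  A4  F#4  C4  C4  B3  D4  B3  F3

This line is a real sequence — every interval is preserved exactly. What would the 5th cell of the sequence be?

Bb2 A2 C3 A2 Eb2

The 5-note cells begin on D5, G4, C4 — each down a 5th from the last.
Extending down a 5th: F3 → Bb2.
Statement 5 starts on Bb2 and keeps the same exact contour: Bb2 A2 C3 A2 Eb2.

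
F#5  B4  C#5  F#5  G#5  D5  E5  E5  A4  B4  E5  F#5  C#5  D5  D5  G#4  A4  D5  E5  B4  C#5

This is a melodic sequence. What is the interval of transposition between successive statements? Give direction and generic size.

Taking 7-note groups, the heads are F#5, E5, D5: the pattern moves down a 2nd.
F#5 to E5 is down a 2nd.

down a 2nd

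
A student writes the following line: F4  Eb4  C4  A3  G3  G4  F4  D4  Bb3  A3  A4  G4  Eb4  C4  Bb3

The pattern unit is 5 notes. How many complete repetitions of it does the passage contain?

3

15 notes in groups of 5 gives 15/5 = 3 statements.
Starts: F4, G4, A4 — each up a 2nd.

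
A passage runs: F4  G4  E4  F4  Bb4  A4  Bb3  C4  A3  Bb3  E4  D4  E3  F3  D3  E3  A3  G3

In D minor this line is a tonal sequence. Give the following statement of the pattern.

With a 6-note motive the entries are F4, Bb3, E3, each down a 5th from the previous.
Statement 4 starts on A2 and keeps the same diatonic contour: A2 Bb2 G2 A2 D3 C3.

A2 Bb2 G2 A2 D3 C3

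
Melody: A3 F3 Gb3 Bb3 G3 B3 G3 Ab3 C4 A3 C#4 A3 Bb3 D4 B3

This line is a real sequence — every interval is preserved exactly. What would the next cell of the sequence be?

D#4 B3 C4 E4 C#4

Unit = 5 notes; the statements start on A3, B3, C#4, moving up a 2nd each time.
Statement 4 starts on D#4 and keeps the same exact contour: D#4 B3 C4 E4 C#4.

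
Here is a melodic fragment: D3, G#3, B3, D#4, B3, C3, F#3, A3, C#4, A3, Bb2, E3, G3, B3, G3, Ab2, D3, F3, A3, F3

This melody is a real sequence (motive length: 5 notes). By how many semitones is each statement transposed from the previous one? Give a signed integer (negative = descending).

-2

Unit = 5 notes; the statements start on D3, C3, Bb2, Ab2, moving down a 2nd each time.
D3 to C3 spans -2 semitones.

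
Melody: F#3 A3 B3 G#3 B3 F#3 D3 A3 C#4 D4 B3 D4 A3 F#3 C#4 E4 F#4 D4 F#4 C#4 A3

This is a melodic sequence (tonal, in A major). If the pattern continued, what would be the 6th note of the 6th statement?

Grouping in 7s, the 6th note of each cell is F#3, A3, C#4.
Carrying that up a 3rd forward: E4 → G#4 → B4.

B4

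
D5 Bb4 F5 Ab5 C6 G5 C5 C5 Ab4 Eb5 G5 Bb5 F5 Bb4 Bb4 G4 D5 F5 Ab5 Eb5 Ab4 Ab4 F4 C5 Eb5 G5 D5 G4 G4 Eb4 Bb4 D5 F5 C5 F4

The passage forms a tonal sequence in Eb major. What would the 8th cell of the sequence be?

Taking 7-note groups, the heads are D5, C5, Bb4, Ab4, G4: the pattern moves down a 2nd.
Continuing the starts: F4 → Eb4 → D4.
From D4 the diatonic shape gives D4 Bb3 F4 Ab4 C5 G4 C4.

D4 Bb3 F4 Ab4 C5 G4 C4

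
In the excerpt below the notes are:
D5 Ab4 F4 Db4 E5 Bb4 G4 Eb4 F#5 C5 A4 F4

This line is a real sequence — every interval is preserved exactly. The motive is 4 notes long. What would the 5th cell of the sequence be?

Taking 4-note groups, the heads are D5, E5, F#5: the pattern moves up a 2nd.
Carrying on: G#5 → A#5.
Statement 5 starts on A#5 and keeps the same exact contour: A#5 E5 C#5 A4.

A#5 E5 C#5 A4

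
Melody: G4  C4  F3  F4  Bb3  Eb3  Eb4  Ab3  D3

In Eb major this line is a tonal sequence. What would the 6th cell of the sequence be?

Bb3 Eb3 Ab2

Taking 3-note groups, the heads are G4, F4, Eb4: the pattern moves down a 2nd.
Carrying on: D4 → C4 → Bb3.
So cell 6 is Bb3 Eb3 Ab2.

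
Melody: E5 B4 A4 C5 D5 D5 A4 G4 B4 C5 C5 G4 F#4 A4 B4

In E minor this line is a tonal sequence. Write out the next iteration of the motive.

With a 5-note motive the entries are E5, D5, C5, each down a 2nd from the previous.
So cell 4 is B4 F#4 E4 G4 A4.

B4 F#4 E4 G4 A4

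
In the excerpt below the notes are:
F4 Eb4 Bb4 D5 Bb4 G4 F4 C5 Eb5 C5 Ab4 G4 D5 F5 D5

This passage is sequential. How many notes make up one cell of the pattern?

15 notes total. Splitting into 3 groups of 5:
F4 Eb4 Bb4 D5 Bb4 | G4 F4 C5 Eb5 C5 | Ab4 G4 D5 F5 D5
Every group is a transposition up a 2nd of the one before; no shorter unit works.

5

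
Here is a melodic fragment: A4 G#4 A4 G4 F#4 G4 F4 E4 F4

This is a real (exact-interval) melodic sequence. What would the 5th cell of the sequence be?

Unit = 3 notes; the statements start on A4, G4, F4, moving down a 2nd each time.
Continuing the starts: Eb4 → Db4.
From Db4 the exact shape gives Db4 C4 Db4.

Db4 C4 Db4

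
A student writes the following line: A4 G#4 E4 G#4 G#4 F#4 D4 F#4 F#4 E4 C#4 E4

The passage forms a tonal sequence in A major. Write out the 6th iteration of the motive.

C#4 B3 G#3 B3

Taking 4-note groups, the heads are A4, G#4, F#4: the pattern moves down a 2nd.
Carrying on: E4 → D4 → C#4.
So cell 6 is C#4 B3 G#3 B3.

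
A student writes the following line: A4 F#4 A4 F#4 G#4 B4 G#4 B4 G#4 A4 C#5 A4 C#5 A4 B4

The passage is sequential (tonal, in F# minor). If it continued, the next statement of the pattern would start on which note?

Unit = 5 notes; the statements start on A4, B4, C#5, moving up a 2nd each time.
The next head, up a 2nd from C#5, is D5.

D5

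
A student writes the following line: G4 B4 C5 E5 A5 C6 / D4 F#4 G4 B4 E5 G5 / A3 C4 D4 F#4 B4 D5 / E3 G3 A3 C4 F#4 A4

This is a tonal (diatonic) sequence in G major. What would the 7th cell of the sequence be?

Unit = 6 notes; the statements start on G4, D4, A3, E3, moving down a 4th each time.
Extending down a 4th: B2 → F#2 → C2.
Statement 7 starts on C2 and keeps the same diatonic contour: C2 E2 F#2 A2 D3 F#3.

C2 E2 F#2 A2 D3 F#3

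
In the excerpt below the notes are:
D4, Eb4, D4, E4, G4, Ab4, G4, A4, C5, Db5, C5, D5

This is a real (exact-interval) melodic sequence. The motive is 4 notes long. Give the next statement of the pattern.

F5 Gb5 F5 G5

Unit = 4 notes; the statements start on D4, G4, C5, moving up a 4th each time.
So cell 4 is F5 Gb5 F5 G5.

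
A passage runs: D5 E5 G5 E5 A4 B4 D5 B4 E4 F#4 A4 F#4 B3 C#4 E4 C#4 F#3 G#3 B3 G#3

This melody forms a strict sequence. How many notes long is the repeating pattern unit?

4

There are 20 notes; a 4-note unit gives 5 cells:
D5 E5 G5 E5 | A4 B4 D5 B4 | E4 F#4 A4 F#4 | B3 C#4 E4 C#4 | F#3 G#3 B3 G#3
That's a consistent down a 4th shift per cell, and no other grouping gives one.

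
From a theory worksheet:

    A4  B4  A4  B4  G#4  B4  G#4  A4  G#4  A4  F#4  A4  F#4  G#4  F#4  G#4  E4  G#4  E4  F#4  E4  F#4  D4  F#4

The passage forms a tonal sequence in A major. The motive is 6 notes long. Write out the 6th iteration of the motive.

With a 6-note motive the entries are A4, G#4, F#4, E4, each down a 2nd from the previous.
Extending down a 2nd: D4 → C#4.
From C#4 the diatonic shape gives C#4 D4 C#4 D4 B3 D4.

C#4 D4 C#4 D4 B3 D4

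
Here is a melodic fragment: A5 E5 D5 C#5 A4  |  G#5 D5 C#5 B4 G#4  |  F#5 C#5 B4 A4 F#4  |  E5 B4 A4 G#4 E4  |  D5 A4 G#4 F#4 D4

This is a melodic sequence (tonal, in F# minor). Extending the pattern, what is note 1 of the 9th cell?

The unit is 5 notes. Position-1 pitches of the 5 shown cells: A5, G#5, F#5, E5, D5.
Carrying that down a 2nd forward: C#5 → B4 → A4 → G#4.

G#4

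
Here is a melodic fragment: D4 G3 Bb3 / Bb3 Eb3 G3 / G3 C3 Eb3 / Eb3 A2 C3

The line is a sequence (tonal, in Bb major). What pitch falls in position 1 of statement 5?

Grouping in 3s, the 1st note of each cell is D4, Bb3, G3, Eb3.
One more down a 3rd gives C3.

C3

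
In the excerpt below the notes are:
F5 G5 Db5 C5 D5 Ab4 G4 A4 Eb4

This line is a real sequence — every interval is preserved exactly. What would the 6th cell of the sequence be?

With a 3-note motive the entries are F5, C5, G4, each down a 4th from the previous.
Continuing the starts: D4 → A3 → E3.
From E3 the exact shape gives E3 F#3 C3.

E3 F#3 C3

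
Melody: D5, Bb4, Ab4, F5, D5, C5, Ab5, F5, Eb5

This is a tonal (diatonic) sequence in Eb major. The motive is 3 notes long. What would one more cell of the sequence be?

Unit = 3 notes; the statements start on D5, F5, Ab5, moving up a 3rd each time.
So cell 4 is C6 Ab5 G5.

C6 Ab5 G5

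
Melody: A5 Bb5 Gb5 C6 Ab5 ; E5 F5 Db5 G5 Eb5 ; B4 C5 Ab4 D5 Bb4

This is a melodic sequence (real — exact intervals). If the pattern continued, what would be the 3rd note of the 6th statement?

The unit is 5 notes. Position-3 pitches of the 3 shown cells: Gb5, Db5, Ab4.
Each moves down a 4th. Continuing: Eb4 → Bb3 → F3.

F3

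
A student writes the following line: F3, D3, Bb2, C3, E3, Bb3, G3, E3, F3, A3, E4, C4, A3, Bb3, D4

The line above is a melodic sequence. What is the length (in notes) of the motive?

15 notes total. Splitting into 3 groups of 5:
F3 D3 Bb2 C3 E3 | Bb3 G3 E3 F3 A3 | E4 C4 A3 Bb3 D4
Each cell is the previous one up a 4th — so the unit is 5 notes.

5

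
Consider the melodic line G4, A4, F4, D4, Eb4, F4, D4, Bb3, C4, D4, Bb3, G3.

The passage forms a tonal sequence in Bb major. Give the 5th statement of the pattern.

F3 G3 Eb3 C3

With a 4-note motive the entries are G4, Eb4, C4, each down a 3rd from the previous.
Carrying on: A3 → F3.
Statement 5 starts on F3 and keeps the same diatonic contour: F3 G3 Eb3 C3.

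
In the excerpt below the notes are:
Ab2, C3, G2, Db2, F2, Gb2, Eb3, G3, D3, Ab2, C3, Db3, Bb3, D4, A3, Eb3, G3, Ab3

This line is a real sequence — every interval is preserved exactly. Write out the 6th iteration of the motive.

G5 B5 F#5 C5 E5 F5

Unit = 6 notes; the statements start on Ab2, Eb3, Bb3, moving up a 5th each time.
Continuing the starts: F4 → C5 → G5.
So cell 6 is G5 B5 F#5 C5 E5 F5.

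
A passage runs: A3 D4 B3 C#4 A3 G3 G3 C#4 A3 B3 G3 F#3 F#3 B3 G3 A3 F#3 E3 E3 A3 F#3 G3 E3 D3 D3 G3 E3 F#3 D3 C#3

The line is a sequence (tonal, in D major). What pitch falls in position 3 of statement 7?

Grouping in 6s, the 3rd note of each cell is B3, A3, G3, F#3, E3.
Each moves down a 2nd. Continuing: D3 → C#3.

C#3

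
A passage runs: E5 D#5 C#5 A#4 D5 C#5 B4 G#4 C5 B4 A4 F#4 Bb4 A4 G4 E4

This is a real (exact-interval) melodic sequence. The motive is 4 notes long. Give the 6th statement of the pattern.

Gb4 F4 Eb4 C4

Taking 4-note groups, the heads are E5, D5, C5, Bb4: the pattern moves down a 2nd.
Continuing the starts: Ab4 → Gb4.
Statement 6 starts on Gb4 and keeps the same exact contour: Gb4 F4 Eb4 C4.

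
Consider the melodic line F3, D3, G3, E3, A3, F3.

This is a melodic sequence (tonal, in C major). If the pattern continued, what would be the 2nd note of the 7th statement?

The unit is 2 notes. Position-2 pitches of the 3 shown cells: D3, E3, F3.
Extending up a 2nd: G3 → A3 → B3 → C4.

C4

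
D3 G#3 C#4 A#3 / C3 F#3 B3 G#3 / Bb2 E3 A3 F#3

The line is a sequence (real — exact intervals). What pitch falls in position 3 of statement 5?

Grouping in 4s, the 3rd note of each cell is C#4, B3, A3.
Each moves down a 2nd. Continuing: G3 → F3.

F3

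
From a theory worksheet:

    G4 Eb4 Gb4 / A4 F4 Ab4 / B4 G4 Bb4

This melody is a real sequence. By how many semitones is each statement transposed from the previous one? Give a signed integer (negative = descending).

Taking 3-note groups, the heads are G4, A4, B4: the pattern moves up a 2nd.
Counting half-steps from G4 to A4: 2.

2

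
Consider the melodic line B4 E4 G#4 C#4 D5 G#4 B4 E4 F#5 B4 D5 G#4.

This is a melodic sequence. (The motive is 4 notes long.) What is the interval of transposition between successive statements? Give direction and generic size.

Taking 4-note groups, the heads are B4, D5, F#5: the pattern moves up a 3rd.
B4 to D5 is up a 3rd.

up a 3rd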